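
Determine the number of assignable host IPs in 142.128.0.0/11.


Host bits = 32 - 11 = 21
Total addresses = 2^21 = 2097152
Usable = total - 2 (network and broadcast)
Usable hosts: 2097150


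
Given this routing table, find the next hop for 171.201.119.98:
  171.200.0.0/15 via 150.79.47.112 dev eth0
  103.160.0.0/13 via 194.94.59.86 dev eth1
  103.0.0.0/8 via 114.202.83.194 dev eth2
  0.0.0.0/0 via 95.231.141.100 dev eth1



Longest prefix match for 171.201.119.98:
  /15 171.200.0.0: MATCH
  /13 103.160.0.0: no
  /8 103.0.0.0: no
  /0 0.0.0.0: MATCH
Selected: next-hop 150.79.47.112 via eth0 (matched /15)


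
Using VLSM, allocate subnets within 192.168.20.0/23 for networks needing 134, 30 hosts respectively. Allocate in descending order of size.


134 hosts -> /24 (254 usable): 192.168.20.0/24
30 hosts -> /27 (30 usable): 192.168.21.0/27
Allocation: 192.168.20.0/24 (134 hosts, 254 usable); 192.168.21.0/27 (30 hosts, 30 usable)


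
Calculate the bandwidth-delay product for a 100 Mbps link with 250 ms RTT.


BDP = bandwidth * RTT
= 100 Mbps * 250 ms
= 100 * 1e6 * 250 / 1000 bits
= 25000000 bits
= 3125000 bytes
= 3051.7578 KB
BDP = 25000000 bits (3125000 bytes)


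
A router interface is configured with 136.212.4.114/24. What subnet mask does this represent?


/24 means 24 network bits, 8 host bits
Binary: 11111111111111111111111100000000
Mask: 255.255.255.0


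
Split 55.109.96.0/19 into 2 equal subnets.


New prefix = 19 + 1 = 20
Each subnet has 4096 addresses
  55.109.96.0/20
  55.109.112.0/20
Subnets: 55.109.96.0/20, 55.109.112.0/20


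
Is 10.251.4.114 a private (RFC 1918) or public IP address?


RFC 1918 private ranges:
  10.0.0.0/8 (10.0.0.0 - 10.255.255.255)
  172.16.0.0/12 (172.16.0.0 - 172.31.255.255)
  192.168.0.0/16 (192.168.0.0 - 192.168.255.255)
Private (in 10.0.0.0/8)


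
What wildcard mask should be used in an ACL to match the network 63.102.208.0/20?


Subnet mask: 255.255.240.0
Wildcard = 255.255.255.255 - subnet mask
255 - 255 = 0
255 - 255 = 0
255 - 240 = 15
255 - 0 = 255
Wildcard: 0.0.15.255


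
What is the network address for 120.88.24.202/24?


IP:   01111000.01011000.00011000.11001010
Mask: 11111111.11111111.11111111.00000000
AND operation:
Net:  01111000.01011000.00011000.00000000
Network: 120.88.24.0/24


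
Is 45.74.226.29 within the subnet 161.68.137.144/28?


Subnet network: 161.68.137.144
Test IP AND mask: 45.74.226.16
No, 45.74.226.29 is not in 161.68.137.144/28


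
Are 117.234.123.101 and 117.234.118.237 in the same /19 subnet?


Mask: 255.255.224.0
117.234.123.101 AND mask = 117.234.96.0
117.234.118.237 AND mask = 117.234.96.0
Yes, same subnet (117.234.96.0)


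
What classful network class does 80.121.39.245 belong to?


First octet: 80
Binary: 01010000
0xxxxxxx -> Class A (1-126)
Class A, default mask 255.0.0.0 (/8)


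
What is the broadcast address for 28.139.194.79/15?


Network: 28.138.0.0/15
Host bits = 17
Set all host bits to 1:
Broadcast: 28.139.255.255


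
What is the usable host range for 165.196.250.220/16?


Network: 165.196.0.0
Broadcast: 165.196.255.255
First usable = network + 1
Last usable = broadcast - 1
Range: 165.196.0.1 to 165.196.255.254


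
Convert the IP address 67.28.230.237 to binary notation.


67 = 01000011
28 = 00011100
230 = 11100110
237 = 11101101
Binary: 01000011.00011100.11100110.11101101


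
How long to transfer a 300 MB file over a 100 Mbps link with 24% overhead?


Effective throughput = 100 * (1 - 24/100) = 76 Mbps
File size in Mb = 300 * 8 = 2400 Mb
Time = 2400 / 76
Time = 31.5789 seconds


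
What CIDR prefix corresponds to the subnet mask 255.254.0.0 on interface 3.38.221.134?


Binary: 11111111.11111110.00000000.00000000
Count leading 1s
Prefix: /15


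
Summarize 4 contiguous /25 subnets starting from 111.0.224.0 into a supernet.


Original prefix: /25
Number of subnets: 4 = 2^2
New prefix = 25 - 2 = 23
Supernet: 111.0.224.0/23


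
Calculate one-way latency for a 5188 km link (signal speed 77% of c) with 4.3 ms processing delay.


Speed = 0.77 * 3e5 km/s = 231000 km/s
Propagation delay = 5188 / 231000 = 0.0225 s = 22.4589 ms
Processing delay = 4.3 ms
Total one-way latency = 26.7589 ms


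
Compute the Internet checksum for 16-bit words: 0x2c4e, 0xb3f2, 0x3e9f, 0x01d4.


Sum all words (with carry folding):
+ 0x2c4e = 0x2c4e
+ 0xb3f2 = 0xe040
+ 0x3e9f = 0x1ee0
+ 0x01d4 = 0x20b4
One's complement: ~0x20b4
Checksum = 0xdf4b


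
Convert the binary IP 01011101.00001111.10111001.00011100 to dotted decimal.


01011101 = 93
00001111 = 15
10111001 = 185
00011100 = 28
IP: 93.15.185.28


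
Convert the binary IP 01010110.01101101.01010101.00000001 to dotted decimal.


01010110 = 86
01101101 = 109
01010101 = 85
00000001 = 1
IP: 86.109.85.1


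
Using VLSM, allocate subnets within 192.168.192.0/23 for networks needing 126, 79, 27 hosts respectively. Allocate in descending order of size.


126 hosts -> /25 (126 usable): 192.168.192.0/25
79 hosts -> /25 (126 usable): 192.168.192.128/25
27 hosts -> /27 (30 usable): 192.168.193.0/27
Allocation: 192.168.192.0/25 (126 hosts, 126 usable); 192.168.192.128/25 (79 hosts, 126 usable); 192.168.193.0/27 (27 hosts, 30 usable)


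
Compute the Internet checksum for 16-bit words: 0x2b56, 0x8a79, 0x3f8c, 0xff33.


Sum all words (with carry folding):
+ 0x2b56 = 0x2b56
+ 0x8a79 = 0xb5cf
+ 0x3f8c = 0xf55b
+ 0xff33 = 0xf48f
One's complement: ~0xf48f
Checksum = 0x0b70


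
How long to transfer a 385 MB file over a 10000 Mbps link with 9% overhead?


Effective throughput = 10000 * (1 - 9/100) = 9100 Mbps
File size in Mb = 385 * 8 = 3080 Mb
Time = 3080 / 9100
Time = 0.3385 seconds


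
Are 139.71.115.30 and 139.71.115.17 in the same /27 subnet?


Mask: 255.255.255.224
139.71.115.30 AND mask = 139.71.115.0
139.71.115.17 AND mask = 139.71.115.0
Yes, same subnet (139.71.115.0)


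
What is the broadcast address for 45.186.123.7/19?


Network: 45.186.96.0/19
Host bits = 13
Set all host bits to 1:
Broadcast: 45.186.127.255


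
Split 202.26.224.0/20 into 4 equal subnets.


New prefix = 20 + 2 = 22
Each subnet has 1024 addresses
  202.26.224.0/22
  202.26.228.0/22
  202.26.232.0/22
  202.26.236.0/22
Subnets: 202.26.224.0/22, 202.26.228.0/22, 202.26.232.0/22, 202.26.236.0/22


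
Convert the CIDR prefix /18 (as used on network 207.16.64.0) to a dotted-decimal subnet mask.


/18 means 18 network bits, 14 host bits
Binary: 11111111111111111100000000000000
Mask: 255.255.192.0


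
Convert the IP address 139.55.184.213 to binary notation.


139 = 10001011
55 = 00110111
184 = 10111000
213 = 11010101
Binary: 10001011.00110111.10111000.11010101


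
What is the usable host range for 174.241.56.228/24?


Network: 174.241.56.0
Broadcast: 174.241.56.255
First usable = network + 1
Last usable = broadcast - 1
Range: 174.241.56.1 to 174.241.56.254


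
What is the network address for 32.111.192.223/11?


IP:   00100000.01101111.11000000.11011111
Mask: 11111111.11100000.00000000.00000000
AND operation:
Net:  00100000.01100000.00000000.00000000
Network: 32.96.0.0/11


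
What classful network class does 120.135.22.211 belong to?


First octet: 120
Binary: 01111000
0xxxxxxx -> Class A (1-126)
Class A, default mask 255.0.0.0 (/8)


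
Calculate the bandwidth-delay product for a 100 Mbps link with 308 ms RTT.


BDP = bandwidth * RTT
= 100 Mbps * 308 ms
= 100 * 1e6 * 308 / 1000 bits
= 30800000 bits
= 3850000 bytes
= 3759.7656 KB
BDP = 30800000 bits (3850000 bytes)


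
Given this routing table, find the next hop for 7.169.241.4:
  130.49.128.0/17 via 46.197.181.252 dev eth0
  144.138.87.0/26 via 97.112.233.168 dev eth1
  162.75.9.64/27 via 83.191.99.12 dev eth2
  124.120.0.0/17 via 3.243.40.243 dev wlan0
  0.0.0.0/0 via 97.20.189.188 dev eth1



Longest prefix match for 7.169.241.4:
  /17 130.49.128.0: no
  /26 144.138.87.0: no
  /27 162.75.9.64: no
  /17 124.120.0.0: no
  /0 0.0.0.0: MATCH
Selected: next-hop 97.20.189.188 via eth1 (matched /0)


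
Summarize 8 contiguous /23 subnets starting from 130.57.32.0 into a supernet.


Original prefix: /23
Number of subnets: 8 = 2^3
New prefix = 23 - 3 = 20
Supernet: 130.57.32.0/20


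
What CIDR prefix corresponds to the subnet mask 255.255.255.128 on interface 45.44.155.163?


Binary: 11111111.11111111.11111111.10000000
Count leading 1s
Prefix: /25


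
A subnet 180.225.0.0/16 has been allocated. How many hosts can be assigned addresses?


Host bits = 32 - 16 = 16
Total addresses = 2^16 = 65536
Usable = total - 2 (network and broadcast)
Usable hosts: 65534


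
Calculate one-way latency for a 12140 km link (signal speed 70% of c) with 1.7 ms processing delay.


Speed = 0.7 * 3e5 km/s = 210000 km/s
Propagation delay = 12140 / 210000 = 0.0578 s = 57.8095 ms
Processing delay = 1.7 ms
Total one-way latency = 59.5095 ms


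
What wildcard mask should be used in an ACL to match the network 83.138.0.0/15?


Subnet mask: 255.254.0.0
Wildcard = 255.255.255.255 - subnet mask
255 - 255 = 0
255 - 254 = 1
255 - 0 = 255
255 - 0 = 255
Wildcard: 0.1.255.255


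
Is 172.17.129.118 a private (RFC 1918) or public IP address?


RFC 1918 private ranges:
  10.0.0.0/8 (10.0.0.0 - 10.255.255.255)
  172.16.0.0/12 (172.16.0.0 - 172.31.255.255)
  192.168.0.0/16 (192.168.0.0 - 192.168.255.255)
Private (in 172.16.0.0/12)


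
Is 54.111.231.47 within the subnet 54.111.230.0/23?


Subnet network: 54.111.230.0
Test IP AND mask: 54.111.230.0
Yes, 54.111.231.47 is in 54.111.230.0/23


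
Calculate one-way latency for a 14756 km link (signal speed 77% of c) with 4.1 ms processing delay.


Speed = 0.77 * 3e5 km/s = 231000 km/s
Propagation delay = 14756 / 231000 = 0.0639 s = 63.8788 ms
Processing delay = 4.1 ms
Total one-way latency = 67.9788 ms


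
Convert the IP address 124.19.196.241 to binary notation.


124 = 01111100
19 = 00010011
196 = 11000100
241 = 11110001
Binary: 01111100.00010011.11000100.11110001


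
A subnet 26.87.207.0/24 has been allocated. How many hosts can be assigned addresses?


Host bits = 32 - 24 = 8
Total addresses = 2^8 = 256
Usable = total - 2 (network and broadcast)
Usable hosts: 254


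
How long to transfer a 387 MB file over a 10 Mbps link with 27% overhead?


Effective throughput = 10 * (1 - 27/100) = 7.3 Mbps
File size in Mb = 387 * 8 = 3096 Mb
Time = 3096 / 7.3
Time = 424.1096 seconds


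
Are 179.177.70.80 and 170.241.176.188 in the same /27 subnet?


Mask: 255.255.255.224
179.177.70.80 AND mask = 179.177.70.64
170.241.176.188 AND mask = 170.241.176.160
No, different subnets (179.177.70.64 vs 170.241.176.160)


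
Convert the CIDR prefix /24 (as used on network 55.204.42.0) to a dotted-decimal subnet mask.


/24 means 24 network bits, 8 host bits
Binary: 11111111111111111111111100000000
Mask: 255.255.255.0


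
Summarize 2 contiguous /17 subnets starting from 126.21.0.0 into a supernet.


Original prefix: /17
Number of subnets: 2 = 2^1
New prefix = 17 - 1 = 16
Supernet: 126.21.0.0/16


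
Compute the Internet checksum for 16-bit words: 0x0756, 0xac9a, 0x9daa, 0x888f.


Sum all words (with carry folding):
+ 0x0756 = 0x0756
+ 0xac9a = 0xb3f0
+ 0x9daa = 0x519b
+ 0x888f = 0xda2a
One's complement: ~0xda2a
Checksum = 0x25d5


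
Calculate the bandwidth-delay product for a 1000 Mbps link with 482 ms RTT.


BDP = bandwidth * RTT
= 1000 Mbps * 482 ms
= 1000 * 1e6 * 482 / 1000 bits
= 482000000 bits
= 60250000 bytes
= 58837.8906 KB
BDP = 482000000 bits (60250000 bytes)


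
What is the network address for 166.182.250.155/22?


IP:   10100110.10110110.11111010.10011011
Mask: 11111111.11111111.11111100.00000000
AND operation:
Net:  10100110.10110110.11111000.00000000
Network: 166.182.248.0/22


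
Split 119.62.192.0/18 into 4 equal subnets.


New prefix = 18 + 2 = 20
Each subnet has 4096 addresses
  119.62.192.0/20
  119.62.208.0/20
  119.62.224.0/20
  119.62.240.0/20
Subnets: 119.62.192.0/20, 119.62.208.0/20, 119.62.224.0/20, 119.62.240.0/20


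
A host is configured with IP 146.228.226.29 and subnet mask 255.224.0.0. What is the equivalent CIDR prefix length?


Binary: 11111111.11100000.00000000.00000000
Count leading 1s
Prefix: /11


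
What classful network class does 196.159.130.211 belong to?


First octet: 196
Binary: 11000100
110xxxxx -> Class C (192-223)
Class C, default mask 255.255.255.0 (/24)


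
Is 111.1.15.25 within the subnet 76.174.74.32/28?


Subnet network: 76.174.74.32
Test IP AND mask: 111.1.15.16
No, 111.1.15.25 is not in 76.174.74.32/28


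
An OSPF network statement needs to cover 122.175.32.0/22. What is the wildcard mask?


Subnet mask: 255.255.252.0
Wildcard = 255.255.255.255 - subnet mask
255 - 255 = 0
255 - 255 = 0
255 - 252 = 3
255 - 0 = 255
Wildcard: 0.0.3.255


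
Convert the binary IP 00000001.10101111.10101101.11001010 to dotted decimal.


00000001 = 1
10101111 = 175
10101101 = 173
11001010 = 202
IP: 1.175.173.202


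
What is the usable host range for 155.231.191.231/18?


Network: 155.231.128.0
Broadcast: 155.231.191.255
First usable = network + 1
Last usable = broadcast - 1
Range: 155.231.128.1 to 155.231.191.254


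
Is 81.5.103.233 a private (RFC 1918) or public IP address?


RFC 1918 private ranges:
  10.0.0.0/8 (10.0.0.0 - 10.255.255.255)
  172.16.0.0/12 (172.16.0.0 - 172.31.255.255)
  192.168.0.0/16 (192.168.0.0 - 192.168.255.255)
Public (not in any RFC 1918 range)


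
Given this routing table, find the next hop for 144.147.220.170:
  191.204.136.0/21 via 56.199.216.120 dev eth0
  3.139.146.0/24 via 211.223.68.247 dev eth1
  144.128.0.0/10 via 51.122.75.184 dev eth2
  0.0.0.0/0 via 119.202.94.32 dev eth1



Longest prefix match for 144.147.220.170:
  /21 191.204.136.0: no
  /24 3.139.146.0: no
  /10 144.128.0.0: MATCH
  /0 0.0.0.0: MATCH
Selected: next-hop 51.122.75.184 via eth2 (matched /10)


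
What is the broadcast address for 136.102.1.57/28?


Network: 136.102.1.48/28
Host bits = 4
Set all host bits to 1:
Broadcast: 136.102.1.63


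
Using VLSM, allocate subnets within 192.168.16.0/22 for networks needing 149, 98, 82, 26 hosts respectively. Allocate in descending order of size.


149 hosts -> /24 (254 usable): 192.168.16.0/24
98 hosts -> /25 (126 usable): 192.168.17.0/25
82 hosts -> /25 (126 usable): 192.168.17.128/25
26 hosts -> /27 (30 usable): 192.168.18.0/27
Allocation: 192.168.16.0/24 (149 hosts, 254 usable); 192.168.17.0/25 (98 hosts, 126 usable); 192.168.17.128/25 (82 hosts, 126 usable); 192.168.18.0/27 (26 hosts, 30 usable)


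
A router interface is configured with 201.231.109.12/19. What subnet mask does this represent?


/19 means 19 network bits, 13 host bits
Binary: 11111111111111111110000000000000
Mask: 255.255.224.0


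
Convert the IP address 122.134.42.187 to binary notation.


122 = 01111010
134 = 10000110
42 = 00101010
187 = 10111011
Binary: 01111010.10000110.00101010.10111011


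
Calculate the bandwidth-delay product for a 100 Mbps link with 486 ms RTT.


BDP = bandwidth * RTT
= 100 Mbps * 486 ms
= 100 * 1e6 * 486 / 1000 bits
= 48600000 bits
= 6075000 bytes
= 5932.6172 KB
BDP = 48600000 bits (6075000 bytes)


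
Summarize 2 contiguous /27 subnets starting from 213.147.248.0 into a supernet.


Original prefix: /27
Number of subnets: 2 = 2^1
New prefix = 27 - 1 = 26
Supernet: 213.147.248.0/26


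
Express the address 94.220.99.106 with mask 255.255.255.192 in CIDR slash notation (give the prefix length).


Binary: 11111111.11111111.11111111.11000000
Count leading 1s
Prefix: /26


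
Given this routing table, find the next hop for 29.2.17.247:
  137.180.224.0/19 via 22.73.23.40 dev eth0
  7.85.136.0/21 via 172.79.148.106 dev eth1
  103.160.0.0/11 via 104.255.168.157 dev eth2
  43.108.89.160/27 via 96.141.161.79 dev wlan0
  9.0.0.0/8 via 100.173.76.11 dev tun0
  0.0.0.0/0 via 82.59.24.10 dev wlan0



Longest prefix match for 29.2.17.247:
  /19 137.180.224.0: no
  /21 7.85.136.0: no
  /11 103.160.0.0: no
  /27 43.108.89.160: no
  /8 9.0.0.0: no
  /0 0.0.0.0: MATCH
Selected: next-hop 82.59.24.10 via wlan0 (matched /0)


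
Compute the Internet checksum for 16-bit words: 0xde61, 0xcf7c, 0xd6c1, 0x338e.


Sum all words (with carry folding):
+ 0xde61 = 0xde61
+ 0xcf7c = 0xadde
+ 0xd6c1 = 0x84a0
+ 0x338e = 0xb82e
One's complement: ~0xb82e
Checksum = 0x47d1


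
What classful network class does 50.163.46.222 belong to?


First octet: 50
Binary: 00110010
0xxxxxxx -> Class A (1-126)
Class A, default mask 255.0.0.0 (/8)


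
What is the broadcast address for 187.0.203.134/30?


Network: 187.0.203.132/30
Host bits = 2
Set all host bits to 1:
Broadcast: 187.0.203.135


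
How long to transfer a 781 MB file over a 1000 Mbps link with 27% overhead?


Effective throughput = 1000 * (1 - 27/100) = 730 Mbps
File size in Mb = 781 * 8 = 6248 Mb
Time = 6248 / 730
Time = 8.5589 seconds


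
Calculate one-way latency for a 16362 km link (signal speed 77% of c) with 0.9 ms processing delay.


Speed = 0.77 * 3e5 km/s = 231000 km/s
Propagation delay = 16362 / 231000 = 0.0708 s = 70.8312 ms
Processing delay = 0.9 ms
Total one-way latency = 71.7312 ms


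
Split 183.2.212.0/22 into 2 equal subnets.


New prefix = 22 + 1 = 23
Each subnet has 512 addresses
  183.2.212.0/23
  183.2.214.0/23
Subnets: 183.2.212.0/23, 183.2.214.0/23


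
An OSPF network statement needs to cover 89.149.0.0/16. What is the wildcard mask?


Subnet mask: 255.255.0.0
Wildcard = 255.255.255.255 - subnet mask
255 - 255 = 0
255 - 255 = 0
255 - 0 = 255
255 - 0 = 255
Wildcard: 0.0.255.255


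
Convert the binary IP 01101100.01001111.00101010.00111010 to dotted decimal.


01101100 = 108
01001111 = 79
00101010 = 42
00111010 = 58
IP: 108.79.42.58


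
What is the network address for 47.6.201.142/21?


IP:   00101111.00000110.11001001.10001110
Mask: 11111111.11111111.11111000.00000000
AND operation:
Net:  00101111.00000110.11001000.00000000
Network: 47.6.200.0/21


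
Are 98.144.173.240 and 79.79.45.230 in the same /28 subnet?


Mask: 255.255.255.240
98.144.173.240 AND mask = 98.144.173.240
79.79.45.230 AND mask = 79.79.45.224
No, different subnets (98.144.173.240 vs 79.79.45.224)


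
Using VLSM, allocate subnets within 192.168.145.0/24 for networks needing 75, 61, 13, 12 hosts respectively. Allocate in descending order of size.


75 hosts -> /25 (126 usable): 192.168.145.0/25
61 hosts -> /26 (62 usable): 192.168.145.128/26
13 hosts -> /28 (14 usable): 192.168.145.192/28
12 hosts -> /28 (14 usable): 192.168.145.208/28
Allocation: 192.168.145.0/25 (75 hosts, 126 usable); 192.168.145.128/26 (61 hosts, 62 usable); 192.168.145.192/28 (13 hosts, 14 usable); 192.168.145.208/28 (12 hosts, 14 usable)


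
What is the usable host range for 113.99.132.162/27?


Network: 113.99.132.160
Broadcast: 113.99.132.191
First usable = network + 1
Last usable = broadcast - 1
Range: 113.99.132.161 to 113.99.132.190


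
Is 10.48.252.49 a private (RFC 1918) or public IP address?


RFC 1918 private ranges:
  10.0.0.0/8 (10.0.0.0 - 10.255.255.255)
  172.16.0.0/12 (172.16.0.0 - 172.31.255.255)
  192.168.0.0/16 (192.168.0.0 - 192.168.255.255)
Private (in 10.0.0.0/8)


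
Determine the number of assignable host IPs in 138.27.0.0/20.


Host bits = 32 - 20 = 12
Total addresses = 2^12 = 4096
Usable = total - 2 (network and broadcast)
Usable hosts: 4094


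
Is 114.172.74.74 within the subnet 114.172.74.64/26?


Subnet network: 114.172.74.64
Test IP AND mask: 114.172.74.64
Yes, 114.172.74.74 is in 114.172.74.64/26


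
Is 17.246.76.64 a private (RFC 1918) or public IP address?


RFC 1918 private ranges:
  10.0.0.0/8 (10.0.0.0 - 10.255.255.255)
  172.16.0.0/12 (172.16.0.0 - 172.31.255.255)
  192.168.0.0/16 (192.168.0.0 - 192.168.255.255)
Public (not in any RFC 1918 range)


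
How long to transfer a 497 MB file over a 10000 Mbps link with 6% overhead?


Effective throughput = 10000 * (1 - 6/100) = 9400 Mbps
File size in Mb = 497 * 8 = 3976 Mb
Time = 3976 / 9400
Time = 0.423 seconds


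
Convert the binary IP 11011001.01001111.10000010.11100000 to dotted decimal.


11011001 = 217
01001111 = 79
10000010 = 130
11100000 = 224
IP: 217.79.130.224


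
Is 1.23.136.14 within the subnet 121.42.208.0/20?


Subnet network: 121.42.208.0
Test IP AND mask: 1.23.128.0
No, 1.23.136.14 is not in 121.42.208.0/20


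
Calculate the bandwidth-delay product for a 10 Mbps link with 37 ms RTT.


BDP = bandwidth * RTT
= 10 Mbps * 37 ms
= 10 * 1e6 * 37 / 1000 bits
= 370000 bits
= 46250 bytes
= 45.166 KB
BDP = 370000 bits (46250 bytes)


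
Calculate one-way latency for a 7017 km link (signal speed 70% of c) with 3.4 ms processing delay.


Speed = 0.7 * 3e5 km/s = 210000 km/s
Propagation delay = 7017 / 210000 = 0.0334 s = 33.4143 ms
Processing delay = 3.4 ms
Total one-way latency = 36.8143 ms


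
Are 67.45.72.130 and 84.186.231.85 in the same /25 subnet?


Mask: 255.255.255.128
67.45.72.130 AND mask = 67.45.72.128
84.186.231.85 AND mask = 84.186.231.0
No, different subnets (67.45.72.128 vs 84.186.231.0)


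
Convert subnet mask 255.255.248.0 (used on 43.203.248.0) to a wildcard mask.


Subnet mask: 255.255.248.0
Wildcard = 255.255.255.255 - subnet mask
255 - 255 = 0
255 - 255 = 0
255 - 248 = 7
255 - 0 = 255
Wildcard: 0.0.7.255


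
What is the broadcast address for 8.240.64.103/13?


Network: 8.240.0.0/13
Host bits = 19
Set all host bits to 1:
Broadcast: 8.247.255.255


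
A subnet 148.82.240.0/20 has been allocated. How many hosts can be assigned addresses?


Host bits = 32 - 20 = 12
Total addresses = 2^12 = 4096
Usable = total - 2 (network and broadcast)
Usable hosts: 4094


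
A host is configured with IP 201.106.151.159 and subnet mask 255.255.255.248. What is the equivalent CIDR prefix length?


Binary: 11111111.11111111.11111111.11111000
Count leading 1s
Prefix: /29


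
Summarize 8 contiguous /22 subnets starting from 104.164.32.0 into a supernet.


Original prefix: /22
Number of subnets: 8 = 2^3
New prefix = 22 - 3 = 19
Supernet: 104.164.32.0/19


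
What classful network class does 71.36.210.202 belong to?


First octet: 71
Binary: 01000111
0xxxxxxx -> Class A (1-126)
Class A, default mask 255.0.0.0 (/8)


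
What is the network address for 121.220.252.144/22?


IP:   01111001.11011100.11111100.10010000
Mask: 11111111.11111111.11111100.00000000
AND operation:
Net:  01111001.11011100.11111100.00000000
Network: 121.220.252.0/22


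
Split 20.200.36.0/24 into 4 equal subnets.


New prefix = 24 + 2 = 26
Each subnet has 64 addresses
  20.200.36.0/26
  20.200.36.64/26
  20.200.36.128/26
  20.200.36.192/26
Subnets: 20.200.36.0/26, 20.200.36.64/26, 20.200.36.128/26, 20.200.36.192/26


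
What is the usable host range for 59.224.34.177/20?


Network: 59.224.32.0
Broadcast: 59.224.47.255
First usable = network + 1
Last usable = broadcast - 1
Range: 59.224.32.1 to 59.224.47.254


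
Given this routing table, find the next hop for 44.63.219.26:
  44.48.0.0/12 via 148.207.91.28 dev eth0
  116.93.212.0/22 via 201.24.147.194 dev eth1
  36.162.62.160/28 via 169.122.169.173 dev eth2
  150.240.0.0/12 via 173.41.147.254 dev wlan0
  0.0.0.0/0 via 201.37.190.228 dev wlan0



Longest prefix match for 44.63.219.26:
  /12 44.48.0.0: MATCH
  /22 116.93.212.0: no
  /28 36.162.62.160: no
  /12 150.240.0.0: no
  /0 0.0.0.0: MATCH
Selected: next-hop 148.207.91.28 via eth0 (matched /12)


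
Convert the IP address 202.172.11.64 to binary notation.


202 = 11001010
172 = 10101100
11 = 00001011
64 = 01000000
Binary: 11001010.10101100.00001011.01000000


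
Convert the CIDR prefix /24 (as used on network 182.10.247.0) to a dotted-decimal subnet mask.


/24 means 24 network bits, 8 host bits
Binary: 11111111111111111111111100000000
Mask: 255.255.255.0


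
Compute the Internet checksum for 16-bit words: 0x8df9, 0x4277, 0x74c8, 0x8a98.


Sum all words (with carry folding):
+ 0x8df9 = 0x8df9
+ 0x4277 = 0xd070
+ 0x74c8 = 0x4539
+ 0x8a98 = 0xcfd1
One's complement: ~0xcfd1
Checksum = 0x302e


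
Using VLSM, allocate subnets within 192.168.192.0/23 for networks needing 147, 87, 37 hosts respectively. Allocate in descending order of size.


147 hosts -> /24 (254 usable): 192.168.192.0/24
87 hosts -> /25 (126 usable): 192.168.193.0/25
37 hosts -> /26 (62 usable): 192.168.193.128/26
Allocation: 192.168.192.0/24 (147 hosts, 254 usable); 192.168.193.0/25 (87 hosts, 126 usable); 192.168.193.128/26 (37 hosts, 62 usable)


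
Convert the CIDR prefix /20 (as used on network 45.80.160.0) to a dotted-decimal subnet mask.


/20 means 20 network bits, 12 host bits
Binary: 11111111111111111111000000000000
Mask: 255.255.240.0


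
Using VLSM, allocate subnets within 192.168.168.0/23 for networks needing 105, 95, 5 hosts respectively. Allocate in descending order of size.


105 hosts -> /25 (126 usable): 192.168.168.0/25
95 hosts -> /25 (126 usable): 192.168.168.128/25
5 hosts -> /29 (6 usable): 192.168.169.0/29
Allocation: 192.168.168.0/25 (105 hosts, 126 usable); 192.168.168.128/25 (95 hosts, 126 usable); 192.168.169.0/29 (5 hosts, 6 usable)


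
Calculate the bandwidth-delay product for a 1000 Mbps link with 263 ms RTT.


BDP = bandwidth * RTT
= 1000 Mbps * 263 ms
= 1000 * 1e6 * 263 / 1000 bits
= 263000000 bits
= 32875000 bytes
= 32104.4922 KB
BDP = 263000000 bits (32875000 bytes)


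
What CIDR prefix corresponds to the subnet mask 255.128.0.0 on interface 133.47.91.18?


Binary: 11111111.10000000.00000000.00000000
Count leading 1s
Prefix: /9


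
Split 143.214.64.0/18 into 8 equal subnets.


New prefix = 18 + 3 = 21
Each subnet has 2048 addresses
  143.214.64.0/21
  143.214.72.0/21
  143.214.80.0/21
  143.214.88.0/21
  143.214.96.0/21
  143.214.104.0/21
  143.214.112.0/21
  143.214.120.0/21
Subnets: 143.214.64.0/21, 143.214.72.0/21, 143.214.80.0/21, 143.214.88.0/21, 143.214.96.0/21, 143.214.104.0/21, 143.214.112.0/21, 143.214.120.0/21


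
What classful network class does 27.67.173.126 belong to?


First octet: 27
Binary: 00011011
0xxxxxxx -> Class A (1-126)
Class A, default mask 255.0.0.0 (/8)


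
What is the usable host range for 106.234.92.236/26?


Network: 106.234.92.192
Broadcast: 106.234.92.255
First usable = network + 1
Last usable = broadcast - 1
Range: 106.234.92.193 to 106.234.92.254


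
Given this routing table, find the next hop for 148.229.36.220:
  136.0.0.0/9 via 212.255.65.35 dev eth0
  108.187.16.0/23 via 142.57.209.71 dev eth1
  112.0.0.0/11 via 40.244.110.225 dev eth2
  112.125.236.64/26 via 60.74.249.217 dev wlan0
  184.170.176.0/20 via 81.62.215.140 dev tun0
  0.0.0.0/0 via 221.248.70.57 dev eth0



Longest prefix match for 148.229.36.220:
  /9 136.0.0.0: no
  /23 108.187.16.0: no
  /11 112.0.0.0: no
  /26 112.125.236.64: no
  /20 184.170.176.0: no
  /0 0.0.0.0: MATCH
Selected: next-hop 221.248.70.57 via eth0 (matched /0)


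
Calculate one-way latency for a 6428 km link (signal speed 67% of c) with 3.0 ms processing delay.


Speed = 0.67 * 3e5 km/s = 201000 km/s
Propagation delay = 6428 / 201000 = 0.032 s = 31.9801 ms
Processing delay = 3.0 ms
Total one-way latency = 34.9801 ms


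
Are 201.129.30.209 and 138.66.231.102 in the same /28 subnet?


Mask: 255.255.255.240
201.129.30.209 AND mask = 201.129.30.208
138.66.231.102 AND mask = 138.66.231.96
No, different subnets (201.129.30.208 vs 138.66.231.96)


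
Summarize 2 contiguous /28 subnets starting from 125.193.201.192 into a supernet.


Original prefix: /28
Number of subnets: 2 = 2^1
New prefix = 28 - 1 = 27
Supernet: 125.193.201.192/27


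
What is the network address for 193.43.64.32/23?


IP:   11000001.00101011.01000000.00100000
Mask: 11111111.11111111.11111110.00000000
AND operation:
Net:  11000001.00101011.01000000.00000000
Network: 193.43.64.0/23


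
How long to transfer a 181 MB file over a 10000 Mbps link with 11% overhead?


Effective throughput = 10000 * (1 - 11/100) = 8900 Mbps
File size in Mb = 181 * 8 = 1448 Mb
Time = 1448 / 8900
Time = 0.1627 seconds


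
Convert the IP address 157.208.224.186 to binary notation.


157 = 10011101
208 = 11010000
224 = 11100000
186 = 10111010
Binary: 10011101.11010000.11100000.10111010


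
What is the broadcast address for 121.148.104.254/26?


Network: 121.148.104.192/26
Host bits = 6
Set all host bits to 1:
Broadcast: 121.148.104.255


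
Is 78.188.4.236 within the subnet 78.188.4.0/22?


Subnet network: 78.188.4.0
Test IP AND mask: 78.188.4.0
Yes, 78.188.4.236 is in 78.188.4.0/22


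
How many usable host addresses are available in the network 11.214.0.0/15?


Host bits = 32 - 15 = 17
Total addresses = 2^17 = 131072
Usable = total - 2 (network and broadcast)
Usable hosts: 131070


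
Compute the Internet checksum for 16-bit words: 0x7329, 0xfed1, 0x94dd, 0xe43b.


Sum all words (with carry folding):
+ 0x7329 = 0x7329
+ 0xfed1 = 0x71fb
+ 0x94dd = 0x06d9
+ 0xe43b = 0xeb14
One's complement: ~0xeb14
Checksum = 0x14eb


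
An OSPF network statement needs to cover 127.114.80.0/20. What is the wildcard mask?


Subnet mask: 255.255.240.0
Wildcard = 255.255.255.255 - subnet mask
255 - 255 = 0
255 - 255 = 0
255 - 240 = 15
255 - 0 = 255
Wildcard: 0.0.15.255


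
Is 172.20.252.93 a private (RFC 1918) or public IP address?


RFC 1918 private ranges:
  10.0.0.0/8 (10.0.0.0 - 10.255.255.255)
  172.16.0.0/12 (172.16.0.0 - 172.31.255.255)
  192.168.0.0/16 (192.168.0.0 - 192.168.255.255)
Private (in 172.16.0.0/12)


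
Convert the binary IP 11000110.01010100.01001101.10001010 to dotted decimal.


11000110 = 198
01010100 = 84
01001101 = 77
10001010 = 138
IP: 198.84.77.138


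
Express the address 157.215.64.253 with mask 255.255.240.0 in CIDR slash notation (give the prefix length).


Binary: 11111111.11111111.11110000.00000000
Count leading 1s
Prefix: /20


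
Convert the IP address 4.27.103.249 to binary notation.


4 = 00000100
27 = 00011011
103 = 01100111
249 = 11111001
Binary: 00000100.00011011.01100111.11111001


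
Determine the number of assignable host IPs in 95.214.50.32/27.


Host bits = 32 - 27 = 5
Total addresses = 2^5 = 32
Usable = total - 2 (network and broadcast)
Usable hosts: 30


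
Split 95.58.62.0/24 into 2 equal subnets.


New prefix = 24 + 1 = 25
Each subnet has 128 addresses
  95.58.62.0/25
  95.58.62.128/25
Subnets: 95.58.62.0/25, 95.58.62.128/25


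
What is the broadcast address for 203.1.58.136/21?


Network: 203.1.56.0/21
Host bits = 11
Set all host bits to 1:
Broadcast: 203.1.63.255


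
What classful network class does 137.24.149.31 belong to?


First octet: 137
Binary: 10001001
10xxxxxx -> Class B (128-191)
Class B, default mask 255.255.0.0 (/16)


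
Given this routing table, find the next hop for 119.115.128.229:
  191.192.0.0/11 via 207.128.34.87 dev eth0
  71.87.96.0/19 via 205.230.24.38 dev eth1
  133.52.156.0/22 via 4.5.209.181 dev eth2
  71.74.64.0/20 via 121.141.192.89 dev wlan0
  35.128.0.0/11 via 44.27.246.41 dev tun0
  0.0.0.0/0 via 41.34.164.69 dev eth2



Longest prefix match for 119.115.128.229:
  /11 191.192.0.0: no
  /19 71.87.96.0: no
  /22 133.52.156.0: no
  /20 71.74.64.0: no
  /11 35.128.0.0: no
  /0 0.0.0.0: MATCH
Selected: next-hop 41.34.164.69 via eth2 (matched /0)


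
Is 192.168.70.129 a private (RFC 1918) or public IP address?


RFC 1918 private ranges:
  10.0.0.0/8 (10.0.0.0 - 10.255.255.255)
  172.16.0.0/12 (172.16.0.0 - 172.31.255.255)
  192.168.0.0/16 (192.168.0.0 - 192.168.255.255)
Private (in 192.168.0.0/16)


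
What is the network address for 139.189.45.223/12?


IP:   10001011.10111101.00101101.11011111
Mask: 11111111.11110000.00000000.00000000
AND operation:
Net:  10001011.10110000.00000000.00000000
Network: 139.176.0.0/12


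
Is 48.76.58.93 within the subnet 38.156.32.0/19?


Subnet network: 38.156.32.0
Test IP AND mask: 48.76.32.0
No, 48.76.58.93 is not in 38.156.32.0/19


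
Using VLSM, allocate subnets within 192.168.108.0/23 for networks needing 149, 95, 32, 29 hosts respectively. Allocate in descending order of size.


149 hosts -> /24 (254 usable): 192.168.108.0/24
95 hosts -> /25 (126 usable): 192.168.109.0/25
32 hosts -> /26 (62 usable): 192.168.109.128/26
29 hosts -> /27 (30 usable): 192.168.109.192/27
Allocation: 192.168.108.0/24 (149 hosts, 254 usable); 192.168.109.0/25 (95 hosts, 126 usable); 192.168.109.128/26 (32 hosts, 62 usable); 192.168.109.192/27 (29 hosts, 30 usable)


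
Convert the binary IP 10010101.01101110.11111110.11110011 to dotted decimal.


10010101 = 149
01101110 = 110
11111110 = 254
11110011 = 243
IP: 149.110.254.243


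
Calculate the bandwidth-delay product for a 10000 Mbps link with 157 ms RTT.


BDP = bandwidth * RTT
= 10000 Mbps * 157 ms
= 10000 * 1e6 * 157 / 1000 bits
= 1570000000 bits
= 196250000 bytes
= 191650.3906 KB
BDP = 1570000000 bits (196250000 bytes)


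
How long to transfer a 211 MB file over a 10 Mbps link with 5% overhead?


Effective throughput = 10 * (1 - 5/100) = 9.5 Mbps
File size in Mb = 211 * 8 = 1688 Mb
Time = 1688 / 9.5
Time = 177.6842 seconds


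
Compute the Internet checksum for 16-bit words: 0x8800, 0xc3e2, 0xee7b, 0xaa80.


Sum all words (with carry folding):
+ 0x8800 = 0x8800
+ 0xc3e2 = 0x4be3
+ 0xee7b = 0x3a5f
+ 0xaa80 = 0xe4df
One's complement: ~0xe4df
Checksum = 0x1b20


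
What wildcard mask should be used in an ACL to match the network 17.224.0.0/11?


Subnet mask: 255.224.0.0
Wildcard = 255.255.255.255 - subnet mask
255 - 255 = 0
255 - 224 = 31
255 - 0 = 255
255 - 0 = 255
Wildcard: 0.31.255.255


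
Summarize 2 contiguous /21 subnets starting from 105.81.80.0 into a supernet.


Original prefix: /21
Number of subnets: 2 = 2^1
New prefix = 21 - 1 = 20
Supernet: 105.81.80.0/20


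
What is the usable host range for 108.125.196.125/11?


Network: 108.96.0.0
Broadcast: 108.127.255.255
First usable = network + 1
Last usable = broadcast - 1
Range: 108.96.0.1 to 108.127.255.254


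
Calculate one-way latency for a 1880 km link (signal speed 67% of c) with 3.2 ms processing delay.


Speed = 0.67 * 3e5 km/s = 201000 km/s
Propagation delay = 1880 / 201000 = 0.0094 s = 9.3532 ms
Processing delay = 3.2 ms
Total one-way latency = 12.5532 ms


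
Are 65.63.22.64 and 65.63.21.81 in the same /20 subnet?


Mask: 255.255.240.0
65.63.22.64 AND mask = 65.63.16.0
65.63.21.81 AND mask = 65.63.16.0
Yes, same subnet (65.63.16.0)


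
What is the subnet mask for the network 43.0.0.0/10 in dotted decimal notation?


/10 means 10 network bits, 22 host bits
Binary: 11111111110000000000000000000000
Mask: 255.192.0.0


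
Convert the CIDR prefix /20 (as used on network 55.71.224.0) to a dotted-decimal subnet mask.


/20 means 20 network bits, 12 host bits
Binary: 11111111111111111111000000000000
Mask: 255.255.240.0


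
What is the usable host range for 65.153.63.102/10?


Network: 65.128.0.0
Broadcast: 65.191.255.255
First usable = network + 1
Last usable = broadcast - 1
Range: 65.128.0.1 to 65.191.255.254


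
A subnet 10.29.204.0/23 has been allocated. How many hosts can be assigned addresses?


Host bits = 32 - 23 = 9
Total addresses = 2^9 = 512
Usable = total - 2 (network and broadcast)
Usable hosts: 510


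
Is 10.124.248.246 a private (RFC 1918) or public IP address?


RFC 1918 private ranges:
  10.0.0.0/8 (10.0.0.0 - 10.255.255.255)
  172.16.0.0/12 (172.16.0.0 - 172.31.255.255)
  192.168.0.0/16 (192.168.0.0 - 192.168.255.255)
Private (in 10.0.0.0/8)


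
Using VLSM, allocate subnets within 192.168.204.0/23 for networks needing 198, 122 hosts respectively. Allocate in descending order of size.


198 hosts -> /24 (254 usable): 192.168.204.0/24
122 hosts -> /25 (126 usable): 192.168.205.0/25
Allocation: 192.168.204.0/24 (198 hosts, 254 usable); 192.168.205.0/25 (122 hosts, 126 usable)


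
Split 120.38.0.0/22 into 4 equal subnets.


New prefix = 22 + 2 = 24
Each subnet has 256 addresses
  120.38.0.0/24
  120.38.1.0/24
  120.38.2.0/24
  120.38.3.0/24
Subnets: 120.38.0.0/24, 120.38.1.0/24, 120.38.2.0/24, 120.38.3.0/24


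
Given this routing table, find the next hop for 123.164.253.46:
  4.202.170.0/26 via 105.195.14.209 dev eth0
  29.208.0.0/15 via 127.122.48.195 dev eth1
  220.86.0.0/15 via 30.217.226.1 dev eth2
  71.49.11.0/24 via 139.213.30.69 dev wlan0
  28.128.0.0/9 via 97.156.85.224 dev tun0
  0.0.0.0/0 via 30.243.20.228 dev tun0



Longest prefix match for 123.164.253.46:
  /26 4.202.170.0: no
  /15 29.208.0.0: no
  /15 220.86.0.0: no
  /24 71.49.11.0: no
  /9 28.128.0.0: no
  /0 0.0.0.0: MATCH
Selected: next-hop 30.243.20.228 via tun0 (matched /0)


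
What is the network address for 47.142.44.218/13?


IP:   00101111.10001110.00101100.11011010
Mask: 11111111.11111000.00000000.00000000
AND operation:
Net:  00101111.10001000.00000000.00000000
Network: 47.136.0.0/13


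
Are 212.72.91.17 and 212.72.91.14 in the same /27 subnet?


Mask: 255.255.255.224
212.72.91.17 AND mask = 212.72.91.0
212.72.91.14 AND mask = 212.72.91.0
Yes, same subnet (212.72.91.0)


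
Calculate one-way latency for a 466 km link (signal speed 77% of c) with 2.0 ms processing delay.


Speed = 0.77 * 3e5 km/s = 231000 km/s
Propagation delay = 466 / 231000 = 0.002 s = 2.0173 ms
Processing delay = 2.0 ms
Total one-way latency = 4.0173 ms


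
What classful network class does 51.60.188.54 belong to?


First octet: 51
Binary: 00110011
0xxxxxxx -> Class A (1-126)
Class A, default mask 255.0.0.0 (/8)


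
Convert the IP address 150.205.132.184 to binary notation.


150 = 10010110
205 = 11001101
132 = 10000100
184 = 10111000
Binary: 10010110.11001101.10000100.10111000


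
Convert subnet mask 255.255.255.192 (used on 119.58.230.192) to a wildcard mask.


Subnet mask: 255.255.255.192
Wildcard = 255.255.255.255 - subnet mask
255 - 255 = 0
255 - 255 = 0
255 - 255 = 0
255 - 192 = 63
Wildcard: 0.0.0.63


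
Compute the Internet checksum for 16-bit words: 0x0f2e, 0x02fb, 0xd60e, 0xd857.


Sum all words (with carry folding):
+ 0x0f2e = 0x0f2e
+ 0x02fb = 0x1229
+ 0xd60e = 0xe837
+ 0xd857 = 0xc08f
One's complement: ~0xc08f
Checksum = 0x3f70


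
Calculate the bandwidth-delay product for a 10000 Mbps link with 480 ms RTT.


BDP = bandwidth * RTT
= 10000 Mbps * 480 ms
= 10000 * 1e6 * 480 / 1000 bits
= 4800000000 bits
= 600000000 bytes
= 585937.5 KB
BDP = 4800000000 bits (600000000 bytes)


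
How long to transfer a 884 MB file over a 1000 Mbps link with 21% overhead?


Effective throughput = 1000 * (1 - 21/100) = 790 Mbps
File size in Mb = 884 * 8 = 7072 Mb
Time = 7072 / 790
Time = 8.9519 seconds


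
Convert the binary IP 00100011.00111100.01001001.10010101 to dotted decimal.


00100011 = 35
00111100 = 60
01001001 = 73
10010101 = 149
IP: 35.60.73.149


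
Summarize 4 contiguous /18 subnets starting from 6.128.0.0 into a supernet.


Original prefix: /18
Number of subnets: 4 = 2^2
New prefix = 18 - 2 = 16
Supernet: 6.128.0.0/16


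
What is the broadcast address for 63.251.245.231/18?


Network: 63.251.192.0/18
Host bits = 14
Set all host bits to 1:
Broadcast: 63.251.255.255


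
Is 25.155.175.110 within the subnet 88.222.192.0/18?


Subnet network: 88.222.192.0
Test IP AND mask: 25.155.128.0
No, 25.155.175.110 is not in 88.222.192.0/18


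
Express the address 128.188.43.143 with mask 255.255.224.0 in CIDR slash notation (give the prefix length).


Binary: 11111111.11111111.11100000.00000000
Count leading 1s
Prefix: /19


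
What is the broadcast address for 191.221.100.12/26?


Network: 191.221.100.0/26
Host bits = 6
Set all host bits to 1:
Broadcast: 191.221.100.63
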